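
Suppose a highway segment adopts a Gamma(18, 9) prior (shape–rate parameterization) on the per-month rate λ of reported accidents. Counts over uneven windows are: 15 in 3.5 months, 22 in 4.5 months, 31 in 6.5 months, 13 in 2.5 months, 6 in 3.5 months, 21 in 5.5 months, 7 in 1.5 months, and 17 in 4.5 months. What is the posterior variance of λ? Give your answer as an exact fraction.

Total count: 15 + 22 + 31 + 13 + 6 + 21 + 7 + 17 = 132.
Total exposure: 3.5 + 4.5 + 6.5 + 2.5 + 3.5 + 5.5 + 1.5 + 4.5 = 32 months.
The Gamma prior is conjugate for the Poisson rate, so λ | data ~ Gamma(18+132, 9+32) = Gamma(150, 41).
Posterior variance = α'/β'² = 150/1681.

150/1681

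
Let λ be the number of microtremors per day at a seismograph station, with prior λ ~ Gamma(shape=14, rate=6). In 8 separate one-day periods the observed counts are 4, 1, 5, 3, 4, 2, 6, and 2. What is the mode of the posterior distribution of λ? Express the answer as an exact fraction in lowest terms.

Total count: 4 + 1 + 5 + 3 + 4 + 2 + 6 + 2 = 27.
Total exposure: 8 days.
By Gamma–Poisson conjugacy, the posterior is Gamma(α + Σx, β + Σt) = Gamma(14 + 27, 6 + 8) = Gamma(41, 14).
Posterior mode = (α'−1)/β' = 40/14 = 20/7.

20/7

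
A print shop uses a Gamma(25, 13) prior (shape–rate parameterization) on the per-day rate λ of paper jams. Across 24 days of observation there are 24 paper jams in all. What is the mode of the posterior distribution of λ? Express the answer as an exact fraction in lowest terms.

Total count 24 over total exposure 24 days.
The Gamma prior is conjugate for the Poisson rate, so λ | data ~ Gamma(25+24, 13+24) = Gamma(49, 37).
Posterior mode = (α'−1)/β' = 48/37.

48/37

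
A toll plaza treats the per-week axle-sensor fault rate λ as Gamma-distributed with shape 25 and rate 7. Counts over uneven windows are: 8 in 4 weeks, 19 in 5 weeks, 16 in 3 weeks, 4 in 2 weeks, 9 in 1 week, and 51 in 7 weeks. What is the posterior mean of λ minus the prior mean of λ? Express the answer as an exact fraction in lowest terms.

199/203

Total count: 8 + 19 + 16 + 4 + 9 + 51 = 107.
Total exposure: 4 + 5 + 3 + 2 + 1 + 7 = 22 weeks.
Posterior: α' = 25 + 107 = 132, β' = 7 + 22 = 29.
Posterior mean = 132/29 = 132/29; prior mean = 25/7 = 25/7. Difference = 132/29 − 25/7 = 199/203.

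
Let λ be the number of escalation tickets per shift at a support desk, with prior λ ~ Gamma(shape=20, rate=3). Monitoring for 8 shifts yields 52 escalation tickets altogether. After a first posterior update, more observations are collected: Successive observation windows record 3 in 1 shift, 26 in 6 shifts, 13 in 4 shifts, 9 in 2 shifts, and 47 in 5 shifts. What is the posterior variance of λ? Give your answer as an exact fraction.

170/841

Total count 52 over total exposure 8 shifts.
After the first batch: Gamma(20 + 52, 3 + 8) = Gamma(72, 11).
Total count: 3 + 26 + 13 + 9 + 47 = 98.
Total exposure: 1 + 6 + 4 + 2 + 5 = 18 shifts.
After the second batch: Gamma(72 + 98, 11 + 18) = Gamma(170, 29).
Posterior variance = α'/β'² = 170/841.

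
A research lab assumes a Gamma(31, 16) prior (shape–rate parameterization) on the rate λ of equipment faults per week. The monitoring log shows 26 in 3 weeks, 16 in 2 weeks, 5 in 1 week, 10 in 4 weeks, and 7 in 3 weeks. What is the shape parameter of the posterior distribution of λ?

Total count: 26 + 16 + 5 + 10 + 7 = 64.
Total exposure: 3 + 2 + 1 + 4 + 3 = 13 weeks.
Conjugate update: add total count to the shape and total exposure to the rate, giving Gamma(95, 29).

95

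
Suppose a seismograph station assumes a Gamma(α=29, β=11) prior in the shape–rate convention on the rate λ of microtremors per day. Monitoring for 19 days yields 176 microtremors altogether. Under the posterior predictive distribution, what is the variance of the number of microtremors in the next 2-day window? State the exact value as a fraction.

Total count 176 over total exposure 19 days.
Gamma(α, β) with Poisson data over total exposure Σt gives posterior Gamma(α+Σx, β+Σt) = Gamma(205, 30).
The posterior predictive for a window of length T is Negative Binomial with variance T·α'·(β'+T)/β'² = 2·205·32/900 = 656/45.

656/45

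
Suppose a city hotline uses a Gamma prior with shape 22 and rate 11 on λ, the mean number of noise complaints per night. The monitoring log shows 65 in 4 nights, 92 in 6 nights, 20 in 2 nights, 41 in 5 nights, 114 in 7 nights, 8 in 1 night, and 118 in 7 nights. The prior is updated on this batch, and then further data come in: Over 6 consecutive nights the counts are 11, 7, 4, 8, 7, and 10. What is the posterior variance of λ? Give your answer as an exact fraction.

527/2401

Total count: 65 + 92 + 20 + 41 + 114 + 8 + 118 = 458.
Total exposure: 4 + 6 + 2 + 5 + 7 + 1 + 7 = 32 nights.
After the first batch: Gamma(22 + 458, 11 + 32) = Gamma(480, 43).
Total count: 11 + 7 + 4 + 8 + 7 + 10 = 47.
Total exposure: 6 nights.
After the second batch: Gamma(480 + 47, 43 + 6) = Gamma(527, 49).
Posterior variance = α'/β'² = 527/2401.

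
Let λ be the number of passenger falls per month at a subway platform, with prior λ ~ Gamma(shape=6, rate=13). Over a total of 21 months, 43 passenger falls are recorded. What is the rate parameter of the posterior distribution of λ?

34

Total count 43 over total exposure 21 months.
Posterior: α' = 6 + 43 = 49, β' = 13 + 21 = 34.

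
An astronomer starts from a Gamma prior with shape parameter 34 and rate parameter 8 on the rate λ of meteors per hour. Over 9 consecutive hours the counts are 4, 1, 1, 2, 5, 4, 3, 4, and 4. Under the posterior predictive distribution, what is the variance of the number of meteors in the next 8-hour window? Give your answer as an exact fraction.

Total count: 4 + 1 + 1 + 2 + 5 + 4 + 3 + 4 + 4 = 28.
Total exposure: 9 hours.
The Gamma prior is conjugate for the Poisson rate, so λ | data ~ Gamma(34+28, 8+9) = Gamma(62, 17).
The posterior predictive for a window of length T is Negative Binomial with variance T·α'·(β'+T)/β'² = 8·62·25/289 = 12400/289.

12400/289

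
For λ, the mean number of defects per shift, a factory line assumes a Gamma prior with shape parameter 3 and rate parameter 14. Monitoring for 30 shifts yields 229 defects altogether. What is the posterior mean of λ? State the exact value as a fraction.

Total count 229 over total exposure 30 shifts.
Posterior: α' = 3 + 229 = 232, β' = 14 + 30 = 44.
Posterior mean = α'/β' = 232/44 = 58/11.

58/11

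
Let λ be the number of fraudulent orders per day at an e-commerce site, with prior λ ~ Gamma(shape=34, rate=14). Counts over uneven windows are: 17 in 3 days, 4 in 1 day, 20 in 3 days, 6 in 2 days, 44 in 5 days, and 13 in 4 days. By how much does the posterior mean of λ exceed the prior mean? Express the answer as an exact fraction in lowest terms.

211/112

Total count: 17 + 4 + 20 + 6 + 44 + 13 = 104.
Total exposure: 3 + 1 + 3 + 2 + 5 + 4 = 18 days.
The Gamma prior is conjugate for the Poisson rate, so λ | data ~ Gamma(34+104, 14+18) = Gamma(138, 32).
Posterior mean = 138/32 = 69/16; prior mean = 34/14 = 17/7. Difference = 69/16 − 17/7 = 211/112.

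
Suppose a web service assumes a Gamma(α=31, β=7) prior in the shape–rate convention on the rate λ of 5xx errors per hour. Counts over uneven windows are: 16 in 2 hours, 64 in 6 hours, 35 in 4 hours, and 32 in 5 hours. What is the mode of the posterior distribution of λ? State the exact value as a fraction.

Total count: 16 + 64 + 35 + 32 = 147.
Total exposure: 2 + 6 + 4 + 5 = 17 hours.
Conjugate update: add total count to the shape and total exposure to the rate, giving Gamma(178, 24).
Posterior mode = (α'−1)/β' = 177/24 = 59/8.

59/8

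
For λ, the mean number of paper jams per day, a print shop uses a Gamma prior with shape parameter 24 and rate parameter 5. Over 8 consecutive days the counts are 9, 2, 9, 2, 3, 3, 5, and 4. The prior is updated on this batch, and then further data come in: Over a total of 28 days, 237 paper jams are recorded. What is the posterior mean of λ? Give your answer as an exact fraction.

Total count: 9 + 2 + 9 + 2 + 3 + 3 + 5 + 4 = 37.
Total exposure: 8 days.
After the first batch: Gamma(24 + 37, 5 + 8) = Gamma(61, 13).
Total count 237 over total exposure 28 days.
After the second batch: Gamma(61 + 237, 13 + 28) = Gamma(298, 41).
Posterior mean = α'/β' = 298/41.

298/41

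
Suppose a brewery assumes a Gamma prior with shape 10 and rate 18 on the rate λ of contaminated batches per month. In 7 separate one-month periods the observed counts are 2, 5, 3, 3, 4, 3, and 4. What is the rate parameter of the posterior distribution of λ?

25

Total count: 2 + 5 + 3 + 3 + 4 + 3 + 4 = 24.
Total exposure: 7 months.
Posterior: α' = 10 + 24 = 34, β' = 18 + 7 = 25.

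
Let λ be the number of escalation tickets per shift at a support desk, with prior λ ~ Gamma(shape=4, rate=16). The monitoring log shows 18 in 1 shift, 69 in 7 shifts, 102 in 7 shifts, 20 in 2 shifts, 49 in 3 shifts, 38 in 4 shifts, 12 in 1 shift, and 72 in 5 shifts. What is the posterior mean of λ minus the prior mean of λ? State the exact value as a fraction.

Total count: 18 + 69 + 102 + 20 + 49 + 38 + 12 + 72 = 380.
Total exposure: 1 + 7 + 7 + 2 + 3 + 4 + 1 + 5 = 30 shifts.
Conjugate update: add total count to the shape and total exposure to the rate, giving Gamma(384, 46).
Posterior mean = 384/46 = 192/23; prior mean = 4/16 = 1/4. Difference = 192/23 − 1/4 = 745/92.

745/92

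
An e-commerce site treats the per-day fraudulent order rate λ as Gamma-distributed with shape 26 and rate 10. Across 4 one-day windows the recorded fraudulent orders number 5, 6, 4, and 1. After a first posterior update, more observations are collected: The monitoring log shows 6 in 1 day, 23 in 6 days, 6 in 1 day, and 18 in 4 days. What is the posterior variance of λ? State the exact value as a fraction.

Total count: 5 + 6 + 4 + 1 = 16.
Total exposure: 4 days.
After the first batch: Gamma(26 + 16, 10 + 4) = Gamma(42, 14).
Total count: 6 + 23 + 6 + 18 = 53.
Total exposure: 1 + 6 + 1 + 4 = 12 days.
After the second batch: Gamma(42 + 53, 14 + 12) = Gamma(95, 26).
Posterior variance = α'/β'² = 95/676.

95/676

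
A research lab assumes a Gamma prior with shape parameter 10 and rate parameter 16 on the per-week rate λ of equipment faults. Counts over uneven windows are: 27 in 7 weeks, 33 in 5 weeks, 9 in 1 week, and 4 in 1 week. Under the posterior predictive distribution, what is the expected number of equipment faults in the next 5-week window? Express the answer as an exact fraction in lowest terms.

83/6

Total count: 27 + 33 + 9 + 4 = 73.
Total exposure: 7 + 5 + 1 + 1 = 14 weeks.
Gamma(α, β) with Poisson data over total exposure Σt gives posterior Gamma(α+Σx, β+Σt) = Gamma(83, 30).
Predictive mean over a 5-week window = T·E[λ|data] = 5·83/30 = 83/6.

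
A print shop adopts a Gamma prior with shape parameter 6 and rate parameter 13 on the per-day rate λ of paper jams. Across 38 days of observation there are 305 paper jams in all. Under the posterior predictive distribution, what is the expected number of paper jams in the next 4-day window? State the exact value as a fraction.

1244/51

Total count 305 over total exposure 38 days.
Conjugate update: add total count to the shape and total exposure to the rate, giving Gamma(311, 51).
Predictive mean over a 4-day window = T·E[λ|data] = 4·311/51 = 1244/51.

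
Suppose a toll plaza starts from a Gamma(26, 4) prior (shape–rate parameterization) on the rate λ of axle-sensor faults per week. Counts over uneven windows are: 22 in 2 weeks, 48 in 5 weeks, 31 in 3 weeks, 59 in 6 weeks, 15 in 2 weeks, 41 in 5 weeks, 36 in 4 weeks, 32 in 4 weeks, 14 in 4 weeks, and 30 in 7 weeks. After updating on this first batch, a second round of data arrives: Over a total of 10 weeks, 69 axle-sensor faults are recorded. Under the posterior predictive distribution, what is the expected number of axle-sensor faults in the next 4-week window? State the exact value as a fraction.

423/14

Total count: 22 + 48 + 31 + 59 + 15 + 41 + 36 + 32 + 14 + 30 = 328.
Total exposure: 2 + 5 + 3 + 6 + 2 + 5 + 4 + 4 + 4 + 7 = 42 weeks.
After the first batch: Gamma(26 + 328, 4 + 42) = Gamma(354, 46).
Total count 69 over total exposure 10 weeks.
After the second batch: Gamma(354 + 69, 46 + 10) = Gamma(423, 56).
Predictive mean over a 4-week window = T·E[λ|data] = 4·423/56 = 423/14.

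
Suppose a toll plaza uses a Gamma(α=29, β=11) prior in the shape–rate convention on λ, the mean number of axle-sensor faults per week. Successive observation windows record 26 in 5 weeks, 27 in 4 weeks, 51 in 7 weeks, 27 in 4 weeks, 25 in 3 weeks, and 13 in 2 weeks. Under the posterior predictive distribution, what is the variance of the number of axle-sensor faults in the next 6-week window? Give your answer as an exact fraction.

Total count: 26 + 27 + 51 + 27 + 25 + 13 = 169.
Total exposure: 5 + 4 + 7 + 4 + 3 + 2 = 25 weeks.
Posterior: α' = 29 + 169 = 198, β' = 11 + 25 = 36.
The posterior predictive for a window of length T is Negative Binomial with variance T·α'·(β'+T)/β'² = 6·198·42/1296 = 77/2.

77/2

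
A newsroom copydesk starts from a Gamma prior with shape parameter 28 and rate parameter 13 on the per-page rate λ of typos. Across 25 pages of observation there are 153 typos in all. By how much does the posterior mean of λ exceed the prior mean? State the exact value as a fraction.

Total count 153 over total exposure 25 pages.
The Gamma prior is conjugate for the Poisson rate, so λ | data ~ Gamma(28+153, 13+25) = Gamma(181, 38).
Posterior mean = 181/38 = 181/38; prior mean = 28/13 = 28/13. Difference = 181/38 − 28/13 = 1289/494.

1289/494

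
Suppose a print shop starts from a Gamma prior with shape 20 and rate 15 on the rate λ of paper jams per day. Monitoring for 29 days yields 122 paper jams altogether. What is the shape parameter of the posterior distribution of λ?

142

Total count 122 over total exposure 29 days.
The Gamma prior is conjugate for the Poisson rate, so λ | data ~ Gamma(20+122, 15+29) = Gamma(142, 44).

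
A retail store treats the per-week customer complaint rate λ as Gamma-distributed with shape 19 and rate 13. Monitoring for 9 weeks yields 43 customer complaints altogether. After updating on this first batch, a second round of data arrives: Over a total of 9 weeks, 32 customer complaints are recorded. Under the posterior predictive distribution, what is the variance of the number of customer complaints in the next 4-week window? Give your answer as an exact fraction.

Total count 43 over total exposure 9 weeks.
After the first batch: Gamma(19 + 43, 13 + 9) = Gamma(62, 22).
Total count 32 over total exposure 9 weeks.
After the second batch: Gamma(62 + 32, 22 + 9) = Gamma(94, 31).
The posterior predictive for a window of length T is Negative Binomial with variance T·α'·(β'+T)/β'² = 4·94·35/961 = 13160/961.

13160/961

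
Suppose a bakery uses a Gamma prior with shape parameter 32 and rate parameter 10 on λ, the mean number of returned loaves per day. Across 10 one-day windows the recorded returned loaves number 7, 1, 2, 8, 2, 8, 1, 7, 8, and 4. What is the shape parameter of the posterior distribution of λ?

Total count: 7 + 1 + 2 + 8 + 2 + 8 + 1 + 7 + 8 + 4 = 48.
Total exposure: 10 days.
Gamma(α, β) with Poisson data over total exposure Σt gives posterior Gamma(α+Σx, β+Σt) = Gamma(80, 20).

80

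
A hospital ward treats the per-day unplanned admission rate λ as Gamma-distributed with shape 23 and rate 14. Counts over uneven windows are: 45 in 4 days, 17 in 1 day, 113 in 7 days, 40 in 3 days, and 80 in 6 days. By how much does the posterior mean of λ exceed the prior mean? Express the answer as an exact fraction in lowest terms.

Total count: 45 + 17 + 113 + 40 + 80 = 295.
Total exposure: 4 + 1 + 7 + 3 + 6 = 21 days.
By Gamma–Poisson conjugacy, the posterior is Gamma(α + Σx, β + Σt) = Gamma(23 + 295, 14 + 21) = Gamma(318, 35).
Posterior mean = 318/35 = 318/35; prior mean = 23/14 = 23/14. Difference = 318/35 − 23/14 = 521/70.

521/70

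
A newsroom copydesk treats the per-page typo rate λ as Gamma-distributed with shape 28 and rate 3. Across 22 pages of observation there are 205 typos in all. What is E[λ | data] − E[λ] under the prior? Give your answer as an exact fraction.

-1/75

Total count 205 over total exposure 22 pages.
Gamma(α, β) with Poisson data over total exposure Σt gives posterior Gamma(α+Σx, β+Σt) = Gamma(233, 25).
Posterior mean = 233/25 = 233/25; prior mean = 28/3 = 28/3. Difference = 233/25 − 28/3 = -1/75.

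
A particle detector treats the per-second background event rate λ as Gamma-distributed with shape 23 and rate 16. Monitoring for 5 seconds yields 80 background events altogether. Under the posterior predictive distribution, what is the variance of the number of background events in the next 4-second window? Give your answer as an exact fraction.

10300/441

Total count 80 over total exposure 5 seconds.
Conjugate update: add total count to the shape and total exposure to the rate, giving Gamma(103, 21).
The posterior predictive for a window of length T is Negative Binomial with variance T·α'·(β'+T)/β'² = 4·103·25/441 = 10300/441.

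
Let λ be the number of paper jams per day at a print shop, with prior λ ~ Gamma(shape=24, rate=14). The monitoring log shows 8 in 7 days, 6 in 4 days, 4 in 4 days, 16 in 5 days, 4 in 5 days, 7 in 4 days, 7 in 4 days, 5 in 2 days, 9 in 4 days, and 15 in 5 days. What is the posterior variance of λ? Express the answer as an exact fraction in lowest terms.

Total count: 8 + 6 + 4 + 16 + 4 + 7 + 7 + 5 + 9 + 15 = 81.
Total exposure: 7 + 4 + 4 + 5 + 5 + 4 + 4 + 2 + 4 + 5 = 44 days.
Conjugate update: add total count to the shape and total exposure to the rate, giving Gamma(105, 58).
Posterior variance = α'/β'² = 105/3364.

105/3364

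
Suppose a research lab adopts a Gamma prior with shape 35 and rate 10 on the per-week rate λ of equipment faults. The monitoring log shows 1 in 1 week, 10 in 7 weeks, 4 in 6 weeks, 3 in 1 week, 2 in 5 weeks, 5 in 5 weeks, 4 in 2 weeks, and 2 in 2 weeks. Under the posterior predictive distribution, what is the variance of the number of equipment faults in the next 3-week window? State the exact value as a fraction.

Total count: 1 + 10 + 4 + 3 + 2 + 5 + 4 + 2 = 31.
Total exposure: 1 + 7 + 6 + 1 + 5 + 5 + 2 + 2 = 29 weeks.
By Gamma–Poisson conjugacy, the posterior is Gamma(α + Σx, β + Σt) = Gamma(35 + 31, 10 + 29) = Gamma(66, 39).
The posterior predictive for a window of length T is Negative Binomial with variance T·α'·(β'+T)/β'² = 3·66·42/1521 = 924/169.

924/169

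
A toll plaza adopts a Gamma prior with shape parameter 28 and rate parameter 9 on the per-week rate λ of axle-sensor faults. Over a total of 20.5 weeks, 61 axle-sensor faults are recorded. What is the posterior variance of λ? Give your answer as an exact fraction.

356/3481

Total count 61 over total exposure 20.5 weeks.
Conjugate update: add total count to the shape and total exposure to the rate, giving Gamma(89, 59/2).
Posterior variance = α'/β'² = 89/(3481/4) = 356/3481.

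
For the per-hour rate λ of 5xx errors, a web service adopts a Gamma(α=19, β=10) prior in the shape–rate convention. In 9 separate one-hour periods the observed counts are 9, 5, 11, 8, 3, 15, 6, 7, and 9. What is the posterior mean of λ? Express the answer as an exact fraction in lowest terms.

92/19

Total count: 9 + 5 + 11 + 8 + 3 + 15 + 6 + 7 + 9 = 73.
Total exposure: 9 hours.
Gamma(α, β) with Poisson data over total exposure Σt gives posterior Gamma(α+Σx, β+Σt) = Gamma(92, 19).
Posterior mean = α'/β' = 92/19.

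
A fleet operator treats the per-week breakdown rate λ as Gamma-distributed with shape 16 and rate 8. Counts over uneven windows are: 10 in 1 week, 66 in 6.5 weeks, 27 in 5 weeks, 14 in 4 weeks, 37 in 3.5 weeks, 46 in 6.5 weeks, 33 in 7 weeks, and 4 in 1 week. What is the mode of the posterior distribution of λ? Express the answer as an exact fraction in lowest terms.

504/85

Total count: 10 + 66 + 27 + 14 + 37 + 46 + 33 + 4 = 237.
Total exposure: 1 + 6.5 + 5 + 4 + 3.5 + 6.5 + 7 + 1 = 34.5 weeks.
Conjugate update: add total count to the shape and total exposure to the rate, giving Gamma(253, 85/2).
Posterior mode = (α'−1)/β' = 252/(85/2) = 504/85.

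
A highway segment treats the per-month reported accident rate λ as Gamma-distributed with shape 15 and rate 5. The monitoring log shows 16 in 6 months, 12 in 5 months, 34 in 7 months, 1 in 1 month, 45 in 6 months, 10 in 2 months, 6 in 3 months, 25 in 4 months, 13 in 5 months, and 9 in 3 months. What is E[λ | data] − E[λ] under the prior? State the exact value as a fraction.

Total count: 16 + 12 + 34 + 1 + 45 + 10 + 6 + 25 + 13 + 9 = 171.
Total exposure: 6 + 5 + 7 + 1 + 6 + 2 + 3 + 4 + 5 + 3 = 42 months.
By Gamma–Poisson conjugacy, the posterior is Gamma(α + Σx, β + Σt) = Gamma(15 + 171, 5 + 42) = Gamma(186, 47).
Posterior mean = 186/47 = 186/47; prior mean = 15/5 = 3. Difference = 186/47 − 3 = 45/47.

45/47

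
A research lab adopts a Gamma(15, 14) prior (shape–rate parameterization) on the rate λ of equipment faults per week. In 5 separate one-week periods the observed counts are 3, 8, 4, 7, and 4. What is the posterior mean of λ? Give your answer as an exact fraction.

Total count: 3 + 8 + 4 + 7 + 4 = 26.
Total exposure: 5 weeks.
The Gamma prior is conjugate for the Poisson rate, so λ | data ~ Gamma(15+26, 14+5) = Gamma(41, 19).
Posterior mean = α'/β' = 41/19.

41/19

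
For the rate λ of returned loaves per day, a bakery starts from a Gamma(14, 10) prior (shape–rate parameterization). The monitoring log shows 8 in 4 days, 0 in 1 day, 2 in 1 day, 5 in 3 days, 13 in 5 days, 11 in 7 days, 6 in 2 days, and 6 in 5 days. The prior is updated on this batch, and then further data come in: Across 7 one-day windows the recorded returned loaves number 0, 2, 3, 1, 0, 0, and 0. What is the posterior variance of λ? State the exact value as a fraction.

Total count: 8 + 0 + 2 + 5 + 13 + 11 + 6 + 6 = 51.
Total exposure: 4 + 1 + 1 + 3 + 5 + 7 + 2 + 5 = 28 days.
After the first batch: Gamma(14 + 51, 10 + 28) = Gamma(65, 38).
Total count: 0 + 2 + 3 + 1 + 0 + 0 + 0 = 6.
Total exposure: 7 days.
After the second batch: Gamma(65 + 6, 38 + 7) = Gamma(71, 45).
Posterior variance = α'/β'² = 71/2025.

71/2025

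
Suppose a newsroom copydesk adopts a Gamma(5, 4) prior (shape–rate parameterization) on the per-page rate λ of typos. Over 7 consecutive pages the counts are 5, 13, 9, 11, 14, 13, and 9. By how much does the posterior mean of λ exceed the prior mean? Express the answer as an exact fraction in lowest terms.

261/44

Total count: 5 + 13 + 9 + 11 + 14 + 13 + 9 = 74.
Total exposure: 7 pages.
By Gamma–Poisson conjugacy, the posterior is Gamma(α + Σx, β + Σt) = Gamma(5 + 74, 4 + 7) = Gamma(79, 11).
Posterior mean = 79/11 = 79/11; prior mean = 5/4 = 5/4. Difference = 79/11 − 5/4 = 261/44.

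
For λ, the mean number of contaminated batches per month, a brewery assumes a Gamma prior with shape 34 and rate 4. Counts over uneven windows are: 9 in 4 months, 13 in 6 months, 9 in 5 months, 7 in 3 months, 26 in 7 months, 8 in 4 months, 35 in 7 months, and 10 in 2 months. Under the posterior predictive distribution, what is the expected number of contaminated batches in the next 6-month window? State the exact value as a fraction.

151/7

Total count: 9 + 13 + 9 + 7 + 26 + 8 + 35 + 10 = 117.
Total exposure: 4 + 6 + 5 + 3 + 7 + 4 + 7 + 2 = 38 months.
Posterior: α' = 34 + 117 = 151, β' = 4 + 38 = 42.
Predictive mean over a 6-month window = T·E[λ|data] = 6·151/42 = 151/7.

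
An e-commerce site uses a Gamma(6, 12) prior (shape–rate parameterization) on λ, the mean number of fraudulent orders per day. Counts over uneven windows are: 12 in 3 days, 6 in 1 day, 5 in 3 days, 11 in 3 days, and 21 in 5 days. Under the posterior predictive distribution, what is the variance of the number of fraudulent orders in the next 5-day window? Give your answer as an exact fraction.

Total count: 12 + 6 + 5 + 11 + 21 = 55.
Total exposure: 3 + 1 + 3 + 3 + 5 = 15 days.
Posterior: α' = 6 + 55 = 61, β' = 12 + 15 = 27.
The posterior predictive for a window of length T is Negative Binomial with variance T·α'·(β'+T)/β'² = 5·61·32/729 = 9760/729.

9760/729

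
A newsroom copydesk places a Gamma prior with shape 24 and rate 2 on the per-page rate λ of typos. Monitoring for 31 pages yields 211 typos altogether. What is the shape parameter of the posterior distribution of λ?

235

Total count 211 over total exposure 31 pages.
Conjugate update: add total count to the shape and total exposure to the rate, giving Gamma(235, 33).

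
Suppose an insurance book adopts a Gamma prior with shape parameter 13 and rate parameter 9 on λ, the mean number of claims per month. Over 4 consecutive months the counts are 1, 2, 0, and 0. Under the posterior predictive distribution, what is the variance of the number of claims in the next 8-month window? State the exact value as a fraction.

2688/169

Total count: 1 + 2 + 0 + 0 = 3.
Total exposure: 4 months.
Conjugate update: add total count to the shape and total exposure to the rate, giving Gamma(16, 13).
The posterior predictive for a window of length T is Negative Binomial with variance T·α'·(β'+T)/β'² = 8·16·21/169 = 2688/169.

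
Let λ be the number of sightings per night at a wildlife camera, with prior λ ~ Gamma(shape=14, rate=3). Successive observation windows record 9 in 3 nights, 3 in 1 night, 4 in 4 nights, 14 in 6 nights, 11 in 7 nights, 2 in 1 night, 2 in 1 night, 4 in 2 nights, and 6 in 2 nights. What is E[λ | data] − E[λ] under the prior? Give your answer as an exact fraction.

Total count: 9 + 3 + 4 + 14 + 11 + 2 + 2 + 4 + 6 = 55.
Total exposure: 3 + 1 + 4 + 6 + 7 + 1 + 1 + 2 + 2 = 27 nights.
By Gamma–Poisson conjugacy, the posterior is Gamma(α + Σx, β + Σt) = Gamma(14 + 55, 3 + 27) = Gamma(69, 30).
Posterior mean = 69/30 = 23/10; prior mean = 14/3 = 14/3. Difference = 23/10 − 14/3 = -71/30.

-71/30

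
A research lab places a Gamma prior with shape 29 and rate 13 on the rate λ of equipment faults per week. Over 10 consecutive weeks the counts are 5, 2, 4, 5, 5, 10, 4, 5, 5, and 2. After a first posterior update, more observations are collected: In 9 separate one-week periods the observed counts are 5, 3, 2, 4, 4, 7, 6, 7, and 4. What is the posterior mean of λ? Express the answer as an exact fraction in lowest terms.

59/16

Total count: 5 + 2 + 4 + 5 + 5 + 10 + 4 + 5 + 5 + 2 = 47.
Total exposure: 10 weeks.
After the first batch: Gamma(29 + 47, 13 + 10) = Gamma(76, 23).
Total count: 5 + 3 + 2 + 4 + 4 + 7 + 6 + 7 + 4 = 42.
Total exposure: 9 weeks.
After the second batch: Gamma(76 + 42, 23 + 9) = Gamma(118, 32).
Posterior mean = α'/β' = 118/32 = 59/16.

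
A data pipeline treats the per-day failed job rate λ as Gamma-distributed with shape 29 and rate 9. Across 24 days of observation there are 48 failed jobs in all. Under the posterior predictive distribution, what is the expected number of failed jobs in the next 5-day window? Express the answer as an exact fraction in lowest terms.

35/3

Total count 48 over total exposure 24 days.
Posterior: α' = 29 + 48 = 77, β' = 9 + 24 = 33.
Predictive mean over a 5-day window = T·E[λ|data] = 5·77/33 = 35/3.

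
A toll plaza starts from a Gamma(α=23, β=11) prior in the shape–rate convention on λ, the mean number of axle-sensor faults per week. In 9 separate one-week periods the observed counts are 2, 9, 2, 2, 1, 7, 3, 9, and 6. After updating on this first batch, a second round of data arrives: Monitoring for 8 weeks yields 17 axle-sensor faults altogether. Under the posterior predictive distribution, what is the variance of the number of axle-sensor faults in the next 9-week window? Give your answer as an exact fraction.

Total count: 2 + 9 + 2 + 2 + 1 + 7 + 3 + 9 + 6 = 41.
Total exposure: 9 weeks.
After the first batch: Gamma(23 + 41, 11 + 9) = Gamma(64, 20).
Total count 17 over total exposure 8 weeks.
After the second batch: Gamma(64 + 17, 20 + 8) = Gamma(81, 28).
The posterior predictive for a window of length T is Negative Binomial with variance T·α'·(β'+T)/β'² = 9·81·37/784 = 26973/784.

26973/784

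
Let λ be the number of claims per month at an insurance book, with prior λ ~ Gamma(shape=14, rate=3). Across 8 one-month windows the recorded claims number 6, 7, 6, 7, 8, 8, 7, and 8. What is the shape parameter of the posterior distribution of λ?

Total count: 6 + 7 + 6 + 7 + 8 + 8 + 7 + 8 = 57.
Total exposure: 8 months.
The Gamma prior is conjugate for the Poisson rate, so λ | data ~ Gamma(14+57, 3+8) = Gamma(71, 11).

71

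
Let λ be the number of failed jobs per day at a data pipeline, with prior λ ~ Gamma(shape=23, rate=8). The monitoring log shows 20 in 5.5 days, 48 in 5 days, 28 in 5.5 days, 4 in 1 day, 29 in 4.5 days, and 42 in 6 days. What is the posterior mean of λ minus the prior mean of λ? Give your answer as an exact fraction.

1471/568

Total count: 20 + 48 + 28 + 4 + 29 + 42 = 171.
Total exposure: 5.5 + 5 + 5.5 + 1 + 4.5 + 6 = 27.5 days.
Gamma(α, β) with Poisson data over total exposure Σt gives posterior Gamma(α+Σx, β+Σt) = Gamma(194, 71/2).
Posterior mean = 194/(71/2) = 388/71; prior mean = 23/8 = 23/8. Difference = 388/71 − 23/8 = 1471/568.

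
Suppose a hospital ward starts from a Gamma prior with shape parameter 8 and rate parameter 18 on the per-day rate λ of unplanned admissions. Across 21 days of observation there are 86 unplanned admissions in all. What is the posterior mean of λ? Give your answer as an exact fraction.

94/39

Total count 86 over total exposure 21 days.
Posterior: α' = 8 + 86 = 94, β' = 18 + 21 = 39.
Posterior mean = α'/β' = 94/39.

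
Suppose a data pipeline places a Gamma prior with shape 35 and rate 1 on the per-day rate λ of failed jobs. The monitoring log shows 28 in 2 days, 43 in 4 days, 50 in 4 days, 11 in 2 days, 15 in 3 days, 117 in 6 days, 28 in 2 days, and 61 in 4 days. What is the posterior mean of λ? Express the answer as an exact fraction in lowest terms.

Total count: 28 + 43 + 50 + 11 + 15 + 117 + 28 + 61 = 353.
Total exposure: 2 + 4 + 4 + 2 + 3 + 6 + 2 + 4 = 27 days.
Gamma(α, β) with Poisson data over total exposure Σt gives posterior Gamma(α+Σx, β+Σt) = Gamma(388, 28).
Posterior mean = α'/β' = 388/28 = 97/7.

97/7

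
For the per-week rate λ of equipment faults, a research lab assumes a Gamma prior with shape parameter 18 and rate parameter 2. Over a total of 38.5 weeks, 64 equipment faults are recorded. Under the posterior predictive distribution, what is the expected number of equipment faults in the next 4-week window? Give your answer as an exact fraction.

Total count 64 over total exposure 38.5 weeks.
Conjugate update: add total count to the shape and total exposure to the rate, giving Gamma(82, 81/2).
Predictive mean over a 4-week window = T·E[λ|data] = 4·82/(81/2) = 656/81.

656/81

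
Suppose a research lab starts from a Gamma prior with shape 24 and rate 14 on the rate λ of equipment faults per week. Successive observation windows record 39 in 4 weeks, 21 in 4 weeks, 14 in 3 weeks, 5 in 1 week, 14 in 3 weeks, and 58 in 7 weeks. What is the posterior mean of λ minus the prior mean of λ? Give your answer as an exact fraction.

Total count: 39 + 21 + 14 + 5 + 14 + 58 = 151.
Total exposure: 4 + 4 + 3 + 1 + 3 + 7 = 22 weeks.
Conjugate update: add total count to the shape and total exposure to the rate, giving Gamma(175, 36).
Posterior mean = 175/36 = 175/36; prior mean = 24/14 = 12/7. Difference = 175/36 − 12/7 = 793/252.

793/252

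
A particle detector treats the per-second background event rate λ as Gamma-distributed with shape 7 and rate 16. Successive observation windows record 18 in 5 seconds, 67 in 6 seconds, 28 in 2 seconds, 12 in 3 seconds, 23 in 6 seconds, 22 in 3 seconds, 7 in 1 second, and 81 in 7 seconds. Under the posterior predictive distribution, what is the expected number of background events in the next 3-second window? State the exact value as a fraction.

795/49

Total count: 18 + 67 + 28 + 12 + 23 + 22 + 7 + 81 = 258.
Total exposure: 5 + 6 + 2 + 3 + 6 + 3 + 1 + 7 = 33 seconds.
Conjugate update: add total count to the shape and total exposure to the rate, giving Gamma(265, 49).
Predictive mean over a 3-second window = T·E[λ|data] = 3·265/49 = 795/49.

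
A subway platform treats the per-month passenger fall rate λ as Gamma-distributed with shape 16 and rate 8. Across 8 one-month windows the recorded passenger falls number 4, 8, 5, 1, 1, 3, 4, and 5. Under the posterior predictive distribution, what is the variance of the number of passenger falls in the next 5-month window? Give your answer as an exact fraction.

Total count: 4 + 8 + 5 + 1 + 1 + 3 + 4 + 5 = 31.
Total exposure: 8 months.
By Gamma–Poisson conjugacy, the posterior is Gamma(α + Σx, β + Σt) = Gamma(16 + 31, 8 + 8) = Gamma(47, 16).
The posterior predictive for a window of length T is Negative Binomial with variance T·α'·(β'+T)/β'² = 5·47·21/256 = 4935/256.

4935/256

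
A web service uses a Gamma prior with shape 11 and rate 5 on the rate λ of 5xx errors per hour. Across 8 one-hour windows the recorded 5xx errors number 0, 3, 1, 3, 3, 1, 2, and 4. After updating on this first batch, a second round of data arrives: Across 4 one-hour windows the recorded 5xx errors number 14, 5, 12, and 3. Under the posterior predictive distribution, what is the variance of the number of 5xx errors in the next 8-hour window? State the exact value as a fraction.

12400/289

Total count: 0 + 3 + 1 + 3 + 3 + 1 + 2 + 4 = 17.
Total exposure: 8 hours.
After the first batch: Gamma(11 + 17, 5 + 8) = Gamma(28, 13).
Total count: 14 + 5 + 12 + 3 = 34.
Total exposure: 4 hours.
After the second batch: Gamma(28 + 34, 13 + 4) = Gamma(62, 17).
The posterior predictive for a window of length T is Negative Binomial with variance T·α'·(β'+T)/β'² = 8·62·25/289 = 12400/289.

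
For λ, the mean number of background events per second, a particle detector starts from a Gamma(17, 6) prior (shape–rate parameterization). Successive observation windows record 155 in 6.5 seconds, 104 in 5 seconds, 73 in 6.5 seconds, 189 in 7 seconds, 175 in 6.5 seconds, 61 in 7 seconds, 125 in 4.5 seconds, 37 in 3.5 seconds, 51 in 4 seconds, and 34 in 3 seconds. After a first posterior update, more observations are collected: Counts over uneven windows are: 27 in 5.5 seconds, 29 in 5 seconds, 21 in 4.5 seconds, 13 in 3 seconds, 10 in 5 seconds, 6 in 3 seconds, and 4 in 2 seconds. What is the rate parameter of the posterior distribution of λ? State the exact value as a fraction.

Total count: 155 + 104 + 73 + 189 + 175 + 61 + 125 + 37 + 51 + 34 = 1004.
Total exposure: 6.5 + 5 + 6.5 + 7 + 6.5 + 7 + 4.5 + 3.5 + 4 + 3 = 53.5 seconds.
After the first batch: Gamma(17 + 1004, 6 + 53.5) = Gamma(1021, 119/2).
Total count: 27 + 29 + 21 + 13 + 10 + 6 + 4 = 110.
Total exposure: 5.5 + 5 + 4.5 + 3 + 5 + 3 + 2 = 28 seconds.
After the second batch: Gamma(1021 + 110, 119/2 + 28) = Gamma(1131, 175/2).

175/2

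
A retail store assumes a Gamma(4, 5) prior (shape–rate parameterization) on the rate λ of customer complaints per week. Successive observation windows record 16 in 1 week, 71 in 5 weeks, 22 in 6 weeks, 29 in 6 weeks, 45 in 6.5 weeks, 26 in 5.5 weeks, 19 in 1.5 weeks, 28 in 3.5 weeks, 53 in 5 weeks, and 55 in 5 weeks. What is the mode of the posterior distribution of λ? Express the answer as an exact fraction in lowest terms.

367/50

Total count: 16 + 71 + 22 + 29 + 45 + 26 + 19 + 28 + 53 + 55 = 364.
Total exposure: 1 + 5 + 6 + 6 + 6.5 + 5.5 + 1.5 + 3.5 + 5 + 5 = 45 weeks.
The Gamma prior is conjugate for the Poisson rate, so λ | data ~ Gamma(4+364, 5+45) = Gamma(368, 50).
Posterior mode = (α'−1)/β' = 367/50.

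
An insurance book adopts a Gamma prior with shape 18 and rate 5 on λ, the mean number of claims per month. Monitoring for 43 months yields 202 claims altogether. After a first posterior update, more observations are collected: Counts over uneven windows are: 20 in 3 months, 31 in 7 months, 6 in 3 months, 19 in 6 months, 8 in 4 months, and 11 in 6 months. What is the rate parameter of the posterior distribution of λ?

Total count 202 over total exposure 43 months.
After the first batch: Gamma(18 + 202, 5 + 43) = Gamma(220, 48).
Total count: 20 + 31 + 6 + 19 + 8 + 11 = 95.
Total exposure: 3 + 7 + 3 + 6 + 4 + 6 = 29 months.
After the second batch: Gamma(220 + 95, 48 + 29) = Gamma(315, 77).

77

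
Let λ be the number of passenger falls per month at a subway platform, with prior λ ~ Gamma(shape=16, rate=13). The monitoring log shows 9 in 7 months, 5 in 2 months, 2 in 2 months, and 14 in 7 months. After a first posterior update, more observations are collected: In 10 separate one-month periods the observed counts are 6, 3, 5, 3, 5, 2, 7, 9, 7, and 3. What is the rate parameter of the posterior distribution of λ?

Total count: 9 + 5 + 2 + 14 = 30.
Total exposure: 7 + 2 + 2 + 7 = 18 months.
After the first batch: Gamma(16 + 30, 13 + 18) = Gamma(46, 31).
Total count: 6 + 3 + 5 + 3 + 5 + 2 + 7 + 9 + 7 + 3 = 50.
Total exposure: 10 months.
After the second batch: Gamma(46 + 50, 31 + 10) = Gamma(96, 41).

41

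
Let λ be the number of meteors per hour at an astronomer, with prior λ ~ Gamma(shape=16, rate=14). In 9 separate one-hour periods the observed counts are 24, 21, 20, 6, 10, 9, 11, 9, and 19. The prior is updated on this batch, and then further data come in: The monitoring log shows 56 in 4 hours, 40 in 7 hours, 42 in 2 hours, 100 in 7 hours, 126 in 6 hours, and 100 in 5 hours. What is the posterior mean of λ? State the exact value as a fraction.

Total count: 24 + 21 + 20 + 6 + 10 + 9 + 11 + 9 + 19 = 129.
Total exposure: 9 hours.
After the first batch: Gamma(16 + 129, 14 + 9) = Gamma(145, 23).
Total count: 56 + 40 + 42 + 100 + 126 + 100 = 464.
Total exposure: 4 + 7 + 2 + 7 + 6 + 5 = 31 hours.
After the second batch: Gamma(145 + 464, 23 + 31) = Gamma(609, 54).
Posterior mean = α'/β' = 609/54 = 203/18.

203/18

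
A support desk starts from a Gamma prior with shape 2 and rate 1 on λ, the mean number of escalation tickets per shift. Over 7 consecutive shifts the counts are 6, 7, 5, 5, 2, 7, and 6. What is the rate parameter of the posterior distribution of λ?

Total count: 6 + 7 + 5 + 5 + 2 + 7 + 6 = 38.
Total exposure: 7 shifts.
The Gamma prior is conjugate for the Poisson rate, so λ | data ~ Gamma(2+38, 1+7) = Gamma(40, 8).

8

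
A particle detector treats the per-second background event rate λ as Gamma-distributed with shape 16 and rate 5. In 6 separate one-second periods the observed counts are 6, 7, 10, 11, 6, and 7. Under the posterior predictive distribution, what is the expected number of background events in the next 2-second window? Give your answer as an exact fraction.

126/11

Total count: 6 + 7 + 10 + 11 + 6 + 7 = 47.
Total exposure: 6 seconds.
Posterior: α' = 16 + 47 = 63, β' = 5 + 6 = 11.
Predictive mean over a 2-second window = T·E[λ|data] = 2·63/11 = 126/11.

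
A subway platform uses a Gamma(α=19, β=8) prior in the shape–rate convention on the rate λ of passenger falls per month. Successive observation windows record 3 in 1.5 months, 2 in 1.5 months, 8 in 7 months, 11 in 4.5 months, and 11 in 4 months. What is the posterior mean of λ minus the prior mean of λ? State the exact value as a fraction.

Total count: 3 + 2 + 8 + 11 + 11 = 35.
Total exposure: 1.5 + 1.5 + 7 + 4.5 + 4 = 18.5 months.
Gamma(α, β) with Poisson data over total exposure Σt gives posterior Gamma(α+Σx, β+Σt) = Gamma(54, 53/2).
Posterior mean = 54/(53/2) = 108/53; prior mean = 19/8 = 19/8. Difference = 108/53 − 19/8 = -143/424.

-143/424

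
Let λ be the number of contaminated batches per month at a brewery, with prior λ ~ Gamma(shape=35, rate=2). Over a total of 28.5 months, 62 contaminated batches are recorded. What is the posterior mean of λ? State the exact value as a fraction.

194/61

Total count 62 over total exposure 28.5 months.
By Gamma–Poisson conjugacy, the posterior is Gamma(α + Σx, β + Σt) = Gamma(35 + 62, 2 + 28.5) = Gamma(97, 61/2).
Posterior mean = α'/β' = 97/(61/2) = 194/61.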